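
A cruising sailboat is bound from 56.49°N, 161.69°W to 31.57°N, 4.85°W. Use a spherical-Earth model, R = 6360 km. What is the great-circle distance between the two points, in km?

cos σ = sin φ₁ sin φ₂ + cos φ₁ cos φ₂ cos Δλ
      = sin(56.49°)sin(31.57°) + cos(56.49°)cos(31.57°)cos(156.84°) = 0.0041
σ = 89.768° → d = Rσ = 6360·1.56674 = 9964 km

9964 km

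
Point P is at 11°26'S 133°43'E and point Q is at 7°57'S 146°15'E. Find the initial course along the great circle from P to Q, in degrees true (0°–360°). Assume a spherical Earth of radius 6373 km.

θ = atan2( sin Δλ·cos φ₂ ,  cos φ₁ sin φ₂ − sin φ₁ cos φ₂ cos Δλ )
  = atan2(+0.2149, +0.0561) = 75.38°

75.4°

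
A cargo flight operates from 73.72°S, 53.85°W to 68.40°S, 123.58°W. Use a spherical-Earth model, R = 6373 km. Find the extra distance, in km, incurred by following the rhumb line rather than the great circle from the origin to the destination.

Great circle: cos σ = sin φ₁ sin φ₂ + cos φ₁ cos φ₂ cos Δλ,  σ = 0.3811 rad → d_gc = 2428.9 km
Rhumb line: Δψ = +0.2879, q = Δφ/Δψ = 0.3225, d_rh = R√(Δφ²+q²Δλ²) = 2570.1 km
Excess = 2570.1 − 2428.9 = 141.2 ≈ 141 km

141 km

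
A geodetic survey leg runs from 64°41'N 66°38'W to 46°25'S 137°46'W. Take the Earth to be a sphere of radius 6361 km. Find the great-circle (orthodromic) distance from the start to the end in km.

cos σ = sin φ₁ sin φ₂ + cos φ₁ cos φ₂ cos Δλ
      = sin(64.68°)sin(-46.42°) + cos(64.68°)cos(-46.42°)cos(-71.13°) = -0.5595
σ = 124.019° → d = Rσ = 6361·2.16454 = 13769 km

13769 km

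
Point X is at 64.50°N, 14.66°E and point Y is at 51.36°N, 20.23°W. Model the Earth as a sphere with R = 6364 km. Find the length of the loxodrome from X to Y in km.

Δψ = ln[tan(π/4+φ₂/2)/tan(π/4+φ₁/2)] = -0.4378;  Δφ = -0.2293 rad,  Δλ = -0.6089 rad
q = Δφ/Δψ = 0.5238
d = R·√(Δφ² + q²Δλ²) = 6364·0.39284 = 2500 km

2500 km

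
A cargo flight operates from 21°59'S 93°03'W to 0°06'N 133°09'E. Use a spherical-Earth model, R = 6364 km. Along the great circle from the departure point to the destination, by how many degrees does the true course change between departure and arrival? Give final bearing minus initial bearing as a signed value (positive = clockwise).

Initial bearing θ₁ = atan2(sin Δλ cos φ₂, cos φ₁ sin φ₂ − sin φ₁ cos φ₂ cos Δλ) = 250.37°
Final bearing θ₂ = (initial bearing from the destination back to the start) + 180° = 299.15°
Δθ = θ₂ − θ₁ = +48.8°

+48.8°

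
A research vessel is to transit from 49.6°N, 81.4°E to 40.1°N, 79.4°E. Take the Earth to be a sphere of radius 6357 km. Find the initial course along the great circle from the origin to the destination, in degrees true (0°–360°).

189.2°

N = sin Δλ·cos φ₂ = -0.0267;  D = cos φ₁ sin φ₂ − sin φ₁ cos φ₂ cos Δλ = -0.1647
initial course = atan2(N, D) = 189.21°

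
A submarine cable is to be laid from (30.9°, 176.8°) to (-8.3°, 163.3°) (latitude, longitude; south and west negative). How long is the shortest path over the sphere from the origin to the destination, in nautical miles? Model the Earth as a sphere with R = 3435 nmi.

2475 nmi

Haversine: a = sin²(Δφ/2)+cos φ₁ cos φ₂ sin²(Δλ/2) = 0.12426;  σ = 2·atan2(√a,√(1−a))
σ = 41.281° → d = Rσ = 3435·0.72049 = 2475 nmi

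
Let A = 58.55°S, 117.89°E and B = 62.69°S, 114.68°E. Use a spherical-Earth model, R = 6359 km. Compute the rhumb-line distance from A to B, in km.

492 km

Rhumb course C = atan2(Δλ, Δψ) with Δψ = ln[tan(π/4+φ₂/2)/tan(π/4+φ₁/2)] = -0.1475, Δλ = -0.0560 → C = 200.80°
d = R·|Δφ| / |cos C| = 6359·0.07226 / 0.93485 = 492 km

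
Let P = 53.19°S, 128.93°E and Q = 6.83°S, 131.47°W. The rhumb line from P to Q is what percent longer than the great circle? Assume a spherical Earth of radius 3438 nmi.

4.6%

Great circle: σ = 1.5748 rad → d_gc = Rσ = 5414.1 nmi
Rhumb: Δφ = +0.8091, Δλ = +1.7383, Δψ = +0.9809, q = Δφ/Δψ = 0.8249 → d_rh = R√(Δφ²+q²Δλ²) = 5660.7 nmi
Excess = (5660.7 − 5414.1) / 5414.1 = 246.6 / 5414.1 = 4.555% ≈ 4.6%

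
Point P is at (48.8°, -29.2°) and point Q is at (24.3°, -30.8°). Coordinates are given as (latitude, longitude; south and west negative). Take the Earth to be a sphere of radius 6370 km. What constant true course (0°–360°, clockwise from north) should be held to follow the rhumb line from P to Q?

Meridional parts: M(φ₁)=+0.9785, M(φ₂)=+0.4374 → ΔM = -0.5411;  Δλ = -0.0279 rad
tan C = Δλ / ΔM = +0.0516 → C = 182.95°

183.0°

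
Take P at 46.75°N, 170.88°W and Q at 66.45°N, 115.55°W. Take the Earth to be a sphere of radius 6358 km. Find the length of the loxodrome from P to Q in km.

3945 km

Δψ = ln[tan(π/4+φ₂/2)/tan(π/4+φ₁/2)] = +0.6428;  Δφ = +0.3438 rad,  Δλ = +0.9657 rad
q = Δφ/Δψ = 0.5349
d = R·√(Δφ² + q²Δλ²) = 6358·0.62052 = 3945 km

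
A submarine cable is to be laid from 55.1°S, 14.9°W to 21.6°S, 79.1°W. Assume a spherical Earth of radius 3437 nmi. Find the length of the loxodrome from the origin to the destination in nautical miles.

3545 nmi

Rhumb course C = atan2(Δλ, Δψ) with Δψ = ln[tan(π/4+φ₂/2)/tan(π/4+φ₁/2)] = +0.7710, Δλ = -1.1205 → C = 304.53°
d = R·|Δφ| / |cos C| = 3437·0.58469 / 0.56687 = 3545 nmi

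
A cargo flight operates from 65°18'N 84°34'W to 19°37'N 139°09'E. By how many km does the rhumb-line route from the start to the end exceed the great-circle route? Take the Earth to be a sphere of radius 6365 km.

Great circle: cos σ = sin φ₁ sin φ₂ + cos φ₁ cos φ₂ cos Δλ,  σ = 1.5503 rad → d_gc = 9867.5 km
Rhumb line: Δψ = -1.1696, q = Δφ/Δψ = 0.6817, d_rh = R√(Δφ²+q²Δλ²) = 11500.7 km
Excess = 11500.7 − 9867.5 = 1633.2 ≈ 1633 km

1633 km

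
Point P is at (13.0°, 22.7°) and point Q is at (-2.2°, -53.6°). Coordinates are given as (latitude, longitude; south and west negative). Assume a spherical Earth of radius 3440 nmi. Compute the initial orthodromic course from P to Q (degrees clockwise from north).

264.7°

N = sin Δλ·cos φ₂ = -0.9708;  D = cos φ₁ sin φ₂ − sin φ₁ cos φ₂ cos Δλ = -0.0906
initial course = atan2(N, D) = 264.67°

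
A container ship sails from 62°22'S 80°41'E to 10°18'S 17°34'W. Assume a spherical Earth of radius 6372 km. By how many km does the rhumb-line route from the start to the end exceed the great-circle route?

Great circle: cos σ = sin φ₁ sin φ₂ + cos φ₁ cos φ₂ cos Δλ,  σ = 1.4777 rad → d_gc = 9416.1 km
Rhumb line: Δψ = +1.2220, q = Δφ/Δψ = 0.7437, d_rh = R√(Δφ²+q²Δλ²) = 9977.9 km
Excess = 9977.9 − 9416.1 = 561.8 ≈ 562 km

562 km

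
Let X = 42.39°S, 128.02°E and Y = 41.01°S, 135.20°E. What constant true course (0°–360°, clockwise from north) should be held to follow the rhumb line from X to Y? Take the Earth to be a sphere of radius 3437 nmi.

75.6°

Δψ = ln[tan(π/4+φ₂/2)/tan(π/4+φ₁/2)] = +0.0323
Δλ = +0.1253 rad (taken the short way round)
course = atan2(Δλ, Δψ) = 75.56°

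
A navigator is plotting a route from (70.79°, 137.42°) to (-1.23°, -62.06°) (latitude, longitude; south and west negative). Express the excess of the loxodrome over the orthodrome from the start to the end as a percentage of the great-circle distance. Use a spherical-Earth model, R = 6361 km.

22.0%

Great circle: σ = 1.9075 rad → d_gc = Rσ = 12133.7 km
Rhumb: Δφ = -1.2570, Δλ = +2.8016, Δψ = -1.7980, q = Δφ/Δψ = 0.6991 → d_rh = R√(Δφ²+q²Δλ²) = 14803.8 km
Excess = (14803.8 − 12133.7) / 12133.7 = 2670.1 / 12133.7 = 22.01% ≈ 22.0%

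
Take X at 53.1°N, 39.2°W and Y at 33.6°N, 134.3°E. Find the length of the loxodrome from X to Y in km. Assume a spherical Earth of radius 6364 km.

13992 km

Δψ = ln[tan(π/4+φ₂/2)/tan(π/4+φ₁/2)] = -0.4745;  Δφ = -0.3403 rad,  Δλ = +3.0281 rad
q = Δφ/Δψ = 0.7173
d = R·√(Δφ² + q²Δλ²) = 6364·2.19856 = 13992 km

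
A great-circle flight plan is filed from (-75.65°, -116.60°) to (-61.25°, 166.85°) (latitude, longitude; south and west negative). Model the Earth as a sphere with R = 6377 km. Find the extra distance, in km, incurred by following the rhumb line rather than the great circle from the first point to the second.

217 km

Great circle: cos σ = sin φ₁ sin φ₂ + cos φ₁ cos φ₂ cos Δλ,  σ = 0.5010 rad → d_gc = 3194.9 km
Rhumb line: Δψ = +0.7109, q = Δφ/Δψ = 0.3535, d_rh = R√(Δφ²+q²Δλ²) = 3411.8 km
Excess = 3411.8 − 3194.9 = 216.9 ≈ 217 km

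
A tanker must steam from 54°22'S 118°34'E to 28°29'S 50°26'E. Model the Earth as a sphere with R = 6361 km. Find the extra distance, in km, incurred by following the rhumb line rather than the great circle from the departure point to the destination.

177 km

Great circle: cos σ = sin φ₁ sin φ₂ + cos φ₁ cos φ₂ cos Δλ,  σ = 0.9541 rad → d_gc = 6069.1 km
Rhumb line: Δψ = +0.6161, q = Δφ/Δψ = 0.7332, d_rh = R√(Δφ²+q²Δλ²) = 6246.2 km
Excess = 6246.2 − 6069.1 = 177.1 ≈ 177 km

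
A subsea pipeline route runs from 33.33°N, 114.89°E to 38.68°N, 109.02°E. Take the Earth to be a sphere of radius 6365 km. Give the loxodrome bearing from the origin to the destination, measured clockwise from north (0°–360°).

318.4°

Meridional parts: M(φ₁)=+0.6176, M(φ₂)=+0.7331 → ΔM = +0.1155;  Δλ = -0.1025 rad
tan C = Δλ / ΔM = -0.8869 → C = 318.43°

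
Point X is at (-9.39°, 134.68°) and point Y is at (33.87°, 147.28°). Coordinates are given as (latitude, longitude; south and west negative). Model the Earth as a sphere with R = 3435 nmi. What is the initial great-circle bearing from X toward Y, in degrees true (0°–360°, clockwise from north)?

θ = atan2( sin Δλ·cos φ₂ ,  cos φ₁ sin φ₂ − sin φ₁ cos φ₂ cos Δλ )
  = atan2(+0.1811, +0.6820) = 14.87°

14.9°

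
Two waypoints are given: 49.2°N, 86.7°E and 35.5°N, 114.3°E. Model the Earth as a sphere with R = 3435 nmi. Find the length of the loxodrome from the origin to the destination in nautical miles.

1467 nmi

Rhumb course C = atan2(Δλ, Δψ) with Δψ = ln[tan(π/4+φ₂/2)/tan(π/4+φ₁/2)] = -0.3256, Δλ = +0.4817 → C = 124.06°
d = R·|Δφ| / |cos C| = 3435·0.23911 / 0.56002 = 1467 nmi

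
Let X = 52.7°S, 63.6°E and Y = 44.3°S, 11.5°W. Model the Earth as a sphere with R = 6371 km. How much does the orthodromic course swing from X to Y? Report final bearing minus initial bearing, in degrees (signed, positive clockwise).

Initial bearing θ₁ = atan2(sin Δλ cos φ₂, cos φ₁ sin φ₂ − sin φ₁ cos φ₂ cos Δλ) = 248.18°
Final bearing θ₂ = (initial bearing from the destination back to the start) + 180° = 308.18°
Δθ = θ₂ − θ₁ = +60.0°

+60.0°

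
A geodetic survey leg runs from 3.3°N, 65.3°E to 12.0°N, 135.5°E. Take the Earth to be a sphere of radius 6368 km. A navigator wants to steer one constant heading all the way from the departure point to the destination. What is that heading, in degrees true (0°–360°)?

82.9°

Meridional parts: M(φ₁)=+0.0576, M(φ₂)=+0.2110 → ΔM = +0.1534;  Δλ = +1.2252 rad
tan C = Δλ / ΔM = +7.9892 → C = 82.87°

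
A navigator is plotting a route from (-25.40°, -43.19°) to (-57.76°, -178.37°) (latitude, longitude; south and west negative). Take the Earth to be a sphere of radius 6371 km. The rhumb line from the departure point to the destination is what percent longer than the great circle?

15.7%

Great circle: σ = 1.5498 rad → d_gc = Rσ = 9873.9 km
Rhumb: Δφ = -0.5648, Δλ = -2.3593, Δψ = -0.7827, q = Δφ/Δψ = 0.7216 → d_rh = R√(Δφ²+q²Δλ²) = 11427.9 km
Excess = (11427.9 − 9873.9) / 9873.9 = 1554.0 / 9873.9 = 15.74% ≈ 15.7%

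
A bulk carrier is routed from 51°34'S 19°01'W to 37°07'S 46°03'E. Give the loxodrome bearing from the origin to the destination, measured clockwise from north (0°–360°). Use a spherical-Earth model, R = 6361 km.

Meridional parts: M(φ₁)=-1.0539, M(φ₂)=-0.6985 → ΔM = +0.3554;  Δλ = +1.1356 rad
tan C = Δλ / ΔM = +3.1954 → C = 72.62°

72.6°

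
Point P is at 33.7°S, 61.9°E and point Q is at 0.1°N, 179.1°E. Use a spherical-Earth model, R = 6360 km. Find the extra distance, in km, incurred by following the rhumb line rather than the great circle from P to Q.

Great circle: cos σ = sin φ₁ sin φ₂ + cos φ₁ cos φ₂ cos Δλ,  σ = 1.9619 rad → d_gc = 12477.98 km
Rhumb line: Δψ = +0.6271, q = Δφ/Δψ = 0.9407, d_rh = R√(Δφ²+q²Δλ²) = 12800.47 km
Excess = 12800.47 − 12477.98 = 322.49 ≈ 322 km

322 km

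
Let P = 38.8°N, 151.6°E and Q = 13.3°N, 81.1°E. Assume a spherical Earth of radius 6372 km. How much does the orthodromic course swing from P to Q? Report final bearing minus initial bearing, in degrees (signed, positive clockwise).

-35.3°

Initial bearing θ₁ = atan2(sin Δλ cos φ₂, cos φ₁ sin φ₂ − sin φ₁ cos φ₂ cos Δλ) = 268.48°
Final bearing θ₂ = (initial bearing from the destination back to the start) + 180° = 233.18°
Δθ = θ₂ − θ₁ = -35.3°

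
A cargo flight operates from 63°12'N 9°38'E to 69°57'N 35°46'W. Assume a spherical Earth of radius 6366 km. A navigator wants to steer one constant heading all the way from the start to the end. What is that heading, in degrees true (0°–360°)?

290.6°

Δψ = ln[tan(π/4+φ₂/2)/tan(π/4+φ₁/2)] = +0.2984
Δλ = -0.7924 rad (taken the short way round)
course = atan2(Δλ, Δψ) = 290.63°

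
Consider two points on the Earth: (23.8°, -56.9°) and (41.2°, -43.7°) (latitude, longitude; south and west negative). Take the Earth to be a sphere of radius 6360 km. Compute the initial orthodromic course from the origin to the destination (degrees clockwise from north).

29.2°

θ = atan2( sin Δλ·cos φ₂ ,  cos φ₁ sin φ₂ − sin φ₁ cos φ₂ cos Δλ )
  = atan2(+0.1718, +0.3071) = 29.23°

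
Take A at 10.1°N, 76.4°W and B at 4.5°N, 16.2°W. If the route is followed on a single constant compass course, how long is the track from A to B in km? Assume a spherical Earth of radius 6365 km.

6660 km

Δψ = ln[tan(π/4+φ₂/2)/tan(π/4+φ₁/2)] = -0.0986;  Δφ = -0.0977 rad,  Δλ = +1.0507 rad
q = Δφ/Δψ = 0.9915
d = R·√(Δφ² + q²Δλ²) = 6365·1.04632 = 6660 km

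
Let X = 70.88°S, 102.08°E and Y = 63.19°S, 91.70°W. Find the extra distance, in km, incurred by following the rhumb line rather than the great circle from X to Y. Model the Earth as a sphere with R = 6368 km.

2126 km

Great circle: cos σ = sin φ₁ sin φ₂ + cos φ₁ cos φ₂ cos Δλ,  σ = 0.7957 rad → d_gc = 5067.0 km
Rhumb line: Δψ = +0.3472, q = Δφ/Δψ = 0.3866, d_rh = R√(Δφ²+q²Δλ²) = 7192.8 km
Excess = 7192.8 − 5067.0 = 2125.8 ≈ 2126 km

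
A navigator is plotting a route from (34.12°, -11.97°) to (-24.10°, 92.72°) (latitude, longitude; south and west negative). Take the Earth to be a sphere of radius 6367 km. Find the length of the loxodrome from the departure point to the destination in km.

Δψ = ln[tan(π/4+φ₂/2)/tan(π/4+φ₁/2)] = -1.0678;  Δφ = -1.0161 rad,  Δλ = +1.8272 rad
q = Δφ/Δψ = 0.9516
d = R·√(Δφ² + q²Δλ²) = 6367·2.01392 = 12823 km

12823 km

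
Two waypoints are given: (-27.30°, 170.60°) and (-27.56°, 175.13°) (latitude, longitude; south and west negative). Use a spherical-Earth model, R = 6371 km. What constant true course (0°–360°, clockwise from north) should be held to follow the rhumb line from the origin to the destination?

Δψ = ln[tan(π/4+φ₂/2)/tan(π/4+φ₁/2)] = -0.0051
Δλ = +0.0791 rad (taken the short way round)
course = atan2(Δλ, Δψ) = 93.70°

93.7°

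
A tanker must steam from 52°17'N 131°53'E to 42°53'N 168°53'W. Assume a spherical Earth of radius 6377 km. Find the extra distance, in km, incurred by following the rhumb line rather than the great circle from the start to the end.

115 km

Great circle: cos σ = sin φ₁ sin φ₂ + cos φ₁ cos φ₂ cos Δλ,  σ = 0.6957 rad → d_gc = 4436.4 km
Rhumb line: Δψ = -0.2442, q = Δφ/Δψ = 0.6719, d_rh = R√(Δφ²+q²Δλ²) = 4551.7 km
Excess = 4551.7 − 4436.4 = 115.3 ≈ 115 km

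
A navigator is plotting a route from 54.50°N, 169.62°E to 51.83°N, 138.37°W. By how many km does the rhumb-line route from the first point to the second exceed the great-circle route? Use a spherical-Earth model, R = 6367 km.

78 km

Great circle: cos σ = sin φ₁ sin φ₂ + cos φ₁ cos φ₂ cos Δλ,  σ = 0.5337 rad → d_gc = 3398.0 km
Rhumb line: Δψ = -0.0778, q = Δφ/Δψ = 0.5993, d_rh = R√(Δφ²+q²Δλ²) = 3476.2 km
Excess = 3476.2 − 3398.0 = 78.2 ≈ 78 km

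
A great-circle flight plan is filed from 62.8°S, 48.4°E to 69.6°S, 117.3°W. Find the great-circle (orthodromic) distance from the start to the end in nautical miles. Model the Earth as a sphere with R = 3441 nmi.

2836 nmi

cos σ = sin φ₁ sin φ₂ + cos φ₁ cos φ₂ cos Δλ
      = sin(-62.80°)sin(-69.60°) + cos(-62.80°)cos(-69.60°)cos(-165.70°) = 0.6792
σ = 47.216° → d = Rσ = 3441·0.82407 = 2836 nmi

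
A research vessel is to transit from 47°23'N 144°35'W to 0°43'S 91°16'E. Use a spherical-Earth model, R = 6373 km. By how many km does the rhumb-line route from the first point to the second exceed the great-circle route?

Great circle: cos σ = sin φ₁ sin φ₂ + cos φ₁ cos φ₂ cos Δλ,  σ = 1.9706 rad → d_gc = 12558.8 km
Rhumb line: Δψ = -0.9540, q = Δφ/Δψ = 0.8800, d_rh = R√(Δφ²+q²Δλ²) = 13277.6 km
Excess = 13277.6 − 12558.8 = 718.8 ≈ 719 km

719 km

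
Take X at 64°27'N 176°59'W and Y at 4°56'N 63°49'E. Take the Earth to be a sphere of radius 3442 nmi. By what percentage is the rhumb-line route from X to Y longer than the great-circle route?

Great circle: σ = 1.7032 rad → d_gc = Rσ = 5862.5 nmi
Rhumb: Δφ = -1.0388, Δλ = -2.0804, Δψ = -1.3978, q = Δφ/Δψ = 0.7432 → d_rh = R√(Δφ²+q²Δλ²) = 6411.2 nmi
Excess = (6411.2 − 5862.5) / 5862.5 = 548.7 / 5862.5 = 9.36% ≈ 9.4%

9.4%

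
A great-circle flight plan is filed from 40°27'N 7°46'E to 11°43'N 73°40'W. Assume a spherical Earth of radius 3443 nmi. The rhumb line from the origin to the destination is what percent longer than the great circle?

Great circle: σ = 1.3256 rad → d_gc = Rσ = 4564.1 nmi
Rhumb: Δφ = -0.5015, Δλ = -1.4213, Δψ = -0.5673, q = Δφ/Δψ = 0.8841 → d_rh = R√(Δφ²+q²Δλ²) = 4657.9 nmi
Excess = (4657.9 − 4564.1) / 4564.1 = 93.8 / 4564.1 = 2.06% ≈ 2.1%

2.1%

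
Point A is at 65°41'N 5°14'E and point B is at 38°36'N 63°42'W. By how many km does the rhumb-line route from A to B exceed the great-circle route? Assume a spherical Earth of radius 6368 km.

214 km

Great circle: cos σ = sin φ₁ sin φ₂ + cos φ₁ cos φ₂ cos Δλ,  σ = 0.8173 rad → d_gc = 5204.43 km
Rhumb line: Δψ = -0.8037, q = Δφ/Δψ = 0.5881, d_rh = R√(Δφ²+q²Δλ²) = 5418.92 km
Excess = 5418.92 − 5204.43 = 214.49 ≈ 214 km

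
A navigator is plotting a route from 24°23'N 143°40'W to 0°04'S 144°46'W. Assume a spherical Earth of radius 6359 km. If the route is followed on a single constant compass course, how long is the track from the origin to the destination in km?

Δψ = ln[tan(π/4+φ₂/2)/tan(π/4+φ₁/2)] = -0.4402;  Δφ = -0.4267 rad,  Δλ = -0.0192 rad
q = Δφ/Δψ = 0.9694
d = R·√(Δφ² + q²Δλ²) = 6359·0.42714 = 2716 km

2716 km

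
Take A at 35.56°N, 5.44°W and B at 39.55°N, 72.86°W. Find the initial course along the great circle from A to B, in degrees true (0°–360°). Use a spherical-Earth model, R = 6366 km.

θ = atan2( sin Δλ·cos φ₂ ,  cos φ₁ sin φ₂ − sin φ₁ cos φ₂ cos Δλ )
  = atan2(-0.7120, +0.3458) = 295.91°

295.9°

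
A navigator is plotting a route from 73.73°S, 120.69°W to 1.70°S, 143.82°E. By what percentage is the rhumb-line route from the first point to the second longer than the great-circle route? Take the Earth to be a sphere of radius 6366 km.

Great circle: σ = 1.5691 rad → d_gc = Rσ = 9989.0 km
Rhumb: Δφ = +1.2572, Δλ = -1.6666, Δψ = +1.9156, q = Δφ/Δψ = 0.6563 → d_rh = R√(Δφ²+q²Δλ²) = 10608.0 km
Excess = (10608.0 − 9989.0) / 9989.0 = 619.0 / 9989.0 = 6.20% ≈ 6.2%

6.2%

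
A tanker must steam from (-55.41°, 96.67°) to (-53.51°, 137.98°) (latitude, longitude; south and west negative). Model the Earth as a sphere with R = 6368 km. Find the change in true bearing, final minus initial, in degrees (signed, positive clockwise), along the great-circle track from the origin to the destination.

-34.1°

At departure: θ₁ = atan2(sin Δλ cos φ₂, cos φ₁ sin φ₂ − sin φ₁ cos φ₂ cos Δλ) = 102.73°
At arrival: θ₂ = atan2(sin Δλ cos φ₁, −cos φ₂ sin φ₁ + sin φ₂ cos φ₁ cos Δλ) = 68.62°
Δθ = θ₂ − θ₁ = -34.1°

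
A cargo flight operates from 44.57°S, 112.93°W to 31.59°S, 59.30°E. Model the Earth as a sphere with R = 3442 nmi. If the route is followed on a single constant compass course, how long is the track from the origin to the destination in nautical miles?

Rhumb course C = atan2(Δλ, Δψ) with Δψ = ln[tan(π/4+φ₂/2)/tan(π/4+φ₁/2)] = +0.2892, Δλ = +3.0060 → C = 84.50°
d = R·|Δφ| / |cos C| = 3442·0.22654 / 0.09576 = 8143 nmi

8143 nmi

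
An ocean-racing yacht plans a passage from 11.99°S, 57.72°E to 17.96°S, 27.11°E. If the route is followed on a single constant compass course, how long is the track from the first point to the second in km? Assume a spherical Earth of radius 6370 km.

Rhumb course C = atan2(Δλ, Δψ) with Δψ = ln[tan(π/4+φ₂/2)/tan(π/4+φ₁/2)] = -0.1079, Δλ = -0.5342 → C = 258.58°
d = R·|Δφ| / |cos C| = 6370·0.10420 / 0.19800 = 3352 km

3352 km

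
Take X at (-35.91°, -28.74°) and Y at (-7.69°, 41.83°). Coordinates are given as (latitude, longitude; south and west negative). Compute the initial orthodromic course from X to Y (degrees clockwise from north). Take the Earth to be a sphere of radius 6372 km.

N = sin Δλ·cos φ₂ = +0.9346;  D = cos φ₁ sin φ₂ − sin φ₁ cos φ₂ cos Δλ = +0.0850
initial course = atan2(N, D) = 84.80°

84.8°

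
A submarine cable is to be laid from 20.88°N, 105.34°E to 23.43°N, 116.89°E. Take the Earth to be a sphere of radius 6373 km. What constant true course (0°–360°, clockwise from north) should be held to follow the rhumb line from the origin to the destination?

Meridional parts: M(φ₁)=+0.3728, M(φ₂)=+0.4208 → ΔM = +0.0481;  Δλ = +0.2016 rad
tan C = Δλ / ΔM = +4.1945 → C = 76.59°

76.6°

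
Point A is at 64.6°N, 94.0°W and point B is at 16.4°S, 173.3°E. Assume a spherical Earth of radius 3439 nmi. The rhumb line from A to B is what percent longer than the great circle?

Great circle: σ = 1.8488 rad → d_gc = Rσ = 6358.0 nmi
Rhumb: Δφ = -1.4137, Δλ = -1.6179, Δψ = -1.7803, q = Δφ/Δψ = 0.7941 → d_rh = R√(Δφ²+q²Δλ²) = 6569.5 nmi
Excess = (6569.5 − 6358.0) / 6358.0 = 211.5 / 6358.0 = 3.33% ≈ 3.3%

3.3%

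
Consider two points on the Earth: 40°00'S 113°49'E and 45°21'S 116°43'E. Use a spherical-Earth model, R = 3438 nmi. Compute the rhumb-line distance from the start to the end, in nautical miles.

Δψ = ln[tan(π/4+φ₂/2)/tan(π/4+φ₁/2)] = -0.1271;  Δφ = -0.0934 rad,  Δλ = +0.0506 rad
q = Δφ/Δψ = 0.7345
d = R·√(Δφ² + q²Δλ²) = 3438·0.10050 = 346 nmi

346 nmi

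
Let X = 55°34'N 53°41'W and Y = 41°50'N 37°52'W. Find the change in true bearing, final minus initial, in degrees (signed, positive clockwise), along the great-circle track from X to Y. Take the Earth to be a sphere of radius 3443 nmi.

+12.0°

Initial bearing θ₁ = atan2(sin Δλ cos φ₂, cos φ₁ sin φ₂ − sin φ₁ cos φ₂ cos Δλ) = 136.52°
Final bearing θ₂ = (initial bearing from the destination back to the start) + 180° = 148.52°
Δθ = θ₂ − θ₁ = +12.0°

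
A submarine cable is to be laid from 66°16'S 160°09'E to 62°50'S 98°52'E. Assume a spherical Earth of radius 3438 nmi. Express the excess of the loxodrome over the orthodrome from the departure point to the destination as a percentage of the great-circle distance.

Great circle: σ = 0.4447 rad → d_gc = Rσ = 1528.9 nmi
Rhumb: Δφ = +0.0599, Δλ = -1.0696, Δψ = +0.1397, q = Δφ/Δψ = 0.4291 → d_rh = R√(Δφ²+q²Δλ²) = 1591.3 nmi
Excess = (1591.3 − 1528.9) / 1528.9 = 62.4 / 1528.9 = 4.08% ≈ 4.1%

4.1%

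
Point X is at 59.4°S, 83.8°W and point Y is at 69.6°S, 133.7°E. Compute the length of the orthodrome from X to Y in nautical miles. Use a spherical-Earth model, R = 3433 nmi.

Haversine: a = sin²(Δφ/2)+cos φ₁ cos φ₂ sin²(Δλ/2) = 0.16701;  σ = 2·atan2(√a,√(1−a))
σ = 48.242° → d = Rσ = 3433·0.84198 = 2891 nmi

2891 nmi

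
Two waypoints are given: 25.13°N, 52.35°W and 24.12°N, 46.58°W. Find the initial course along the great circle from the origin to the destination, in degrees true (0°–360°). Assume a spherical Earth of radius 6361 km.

99.7°

N = sin Δλ·cos φ₂ = +0.0918;  D = cos φ₁ sin φ₂ − sin φ₁ cos φ₂ cos Δλ = -0.0157
initial course = atan2(N, D) = 99.69°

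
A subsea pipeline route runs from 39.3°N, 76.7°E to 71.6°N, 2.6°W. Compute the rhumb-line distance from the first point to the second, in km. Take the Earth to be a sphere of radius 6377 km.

Δψ = ln[tan(π/4+φ₂/2)/tan(π/4+φ₁/2)] = +1.0733;  Δφ = +0.5637 rad,  Δλ = -1.3840 rad
q = Δφ/Δψ = 0.5252
d = R·√(Δφ² + q²Δλ²) = 6377·0.91991 = 5866 km

5866 km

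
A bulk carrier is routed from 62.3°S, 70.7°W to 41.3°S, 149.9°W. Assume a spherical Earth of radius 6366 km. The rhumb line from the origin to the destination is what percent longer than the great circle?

Great circle: σ = 0.8635 rad → d_gc = Rσ = 5496.9 km
Rhumb: Δφ = +0.3665, Δλ = -1.3823, Δψ = +0.6074, q = Δφ/Δψ = 0.6034 → d_rh = R√(Δφ²+q²Δλ²) = 5800.2 km
Excess = (5800.2 − 5496.9) / 5496.9 = 303.3 / 5496.9 = 5.52% ≈ 5.5%

5.5%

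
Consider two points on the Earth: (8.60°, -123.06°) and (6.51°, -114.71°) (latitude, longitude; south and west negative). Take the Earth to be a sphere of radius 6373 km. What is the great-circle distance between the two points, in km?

Haversine: a = sin²(Δφ/2)+cos φ₁ cos φ₂ sin²(Δλ/2) = 0.00554;  σ = 2·atan2(√a,√(1−a))
σ = 8.537° → d = Rσ = 6373·0.14899 = 950 km

950 km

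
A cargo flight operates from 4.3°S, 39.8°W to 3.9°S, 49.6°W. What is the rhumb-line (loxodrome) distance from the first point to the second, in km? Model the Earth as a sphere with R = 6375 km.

Δψ = ln[tan(π/4+φ₂/2)/tan(π/4+φ₁/2)] = +0.0070;  Δφ = +0.0070 rad,  Δλ = -0.1710 rad
q = Δφ/Δψ = 0.9974
d = R·√(Δφ² + q²Δλ²) = 6375·0.17075 = 1089 km

1089 km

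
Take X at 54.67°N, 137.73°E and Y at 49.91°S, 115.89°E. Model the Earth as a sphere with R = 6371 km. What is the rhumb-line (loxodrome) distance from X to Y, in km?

Rhumb course C = atan2(Δλ, Δψ) with Δψ = ln[tan(π/4+φ₂/2)/tan(π/4+φ₁/2)] = -2.1525, Δλ = -0.3812 → C = 190.04°
d = R·|Δφ| / |cos C| = 6371·1.82527 / 0.98468 = 11810 km

11810 km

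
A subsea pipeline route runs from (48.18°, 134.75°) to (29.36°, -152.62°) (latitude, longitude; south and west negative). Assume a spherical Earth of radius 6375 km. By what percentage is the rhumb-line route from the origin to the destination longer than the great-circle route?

3.0%

Great circle: σ = 1.0017 rad → d_gc = Rσ = 6385.7 km
Rhumb: Δφ = -0.3285, Δλ = +1.2676, Δψ = -0.4257, q = Δφ/Δψ = 0.7716 → d_rh = R√(Δφ²+q²Δλ²) = 6577.4 km
Excess = (6577.4 − 6385.7) / 6385.7 = 191.7 / 6385.7 = 3.00% ≈ 3.0%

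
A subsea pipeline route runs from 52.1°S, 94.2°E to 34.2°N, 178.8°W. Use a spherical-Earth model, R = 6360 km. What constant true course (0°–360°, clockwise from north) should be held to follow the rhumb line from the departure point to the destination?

41.7°

Δψ = ln[tan(π/4+φ₂/2)/tan(π/4+φ₁/2)] = +1.7049
Δλ = +1.5184 rad (taken the short way round)
course = atan2(Δλ, Δψ) = 41.69°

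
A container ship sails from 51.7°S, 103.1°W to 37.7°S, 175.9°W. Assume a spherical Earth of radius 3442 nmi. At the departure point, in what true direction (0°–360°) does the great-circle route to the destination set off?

N = sin Δλ·cos φ₂ = -0.7558;  D = cos φ₁ sin φ₂ − sin φ₁ cos φ₂ cos Δλ = -0.1954
initial course = atan2(N, D) = 255.51°

255.5°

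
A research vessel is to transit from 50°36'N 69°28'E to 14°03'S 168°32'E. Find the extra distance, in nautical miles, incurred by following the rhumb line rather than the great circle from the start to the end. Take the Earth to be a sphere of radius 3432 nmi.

144 nmi

Great circle: cos σ = sin φ₁ sin φ₂ + cos φ₁ cos φ₂ cos Δλ,  σ = 1.8594 rad → d_gc = 6381.5 nmi
Rhumb line: Δψ = -1.2748, q = Δφ/Δψ = 0.8851, d_rh = R√(Δφ²+q²Δλ²) = 6525.7 nmi
Excess = 6525.7 − 6381.5 = 144.2 ≈ 144 nmi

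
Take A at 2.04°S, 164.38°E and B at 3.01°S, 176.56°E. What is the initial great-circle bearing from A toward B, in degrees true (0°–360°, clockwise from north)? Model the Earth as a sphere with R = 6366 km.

94.8°

θ = atan2( sin Δλ·cos φ₂ ,  cos φ₁ sin φ₂ − sin φ₁ cos φ₂ cos Δλ )
  = atan2(+0.2107, -0.0177) = 94.81°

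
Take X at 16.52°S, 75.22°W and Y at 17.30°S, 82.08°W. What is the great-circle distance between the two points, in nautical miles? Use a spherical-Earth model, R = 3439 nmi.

397 nmi

Haversine: a = sin²(Δφ/2)+cos φ₁ cos φ₂ sin²(Δλ/2) = 0.00332;  σ = 2·atan2(√a,√(1−a))
σ = 6.609° → d = Rσ = 3439·0.11535 = 397 nmi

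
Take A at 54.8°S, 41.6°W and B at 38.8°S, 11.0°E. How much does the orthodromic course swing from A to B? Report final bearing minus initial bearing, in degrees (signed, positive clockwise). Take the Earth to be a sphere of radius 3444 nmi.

-40.0°

Initial bearing θ₁ = atan2(sin Δλ cos φ₂, cos φ₁ sin φ₂ − sin φ₁ cos φ₂ cos Δλ) = 87.63°
Final bearing θ₂ = (initial bearing from the destination back to the start) + 180° = 47.65°
Δθ = θ₂ − θ₁ = -40.0°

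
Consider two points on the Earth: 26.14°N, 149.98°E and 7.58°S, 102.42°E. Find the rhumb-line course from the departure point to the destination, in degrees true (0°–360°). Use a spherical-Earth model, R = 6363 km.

Δψ = ln[tan(π/4+φ₂/2)/tan(π/4+φ₁/2)] = -0.6056
Δλ = -0.8301 rad (taken the short way round)
course = atan2(Δλ, Δψ) = 233.89°

233.9°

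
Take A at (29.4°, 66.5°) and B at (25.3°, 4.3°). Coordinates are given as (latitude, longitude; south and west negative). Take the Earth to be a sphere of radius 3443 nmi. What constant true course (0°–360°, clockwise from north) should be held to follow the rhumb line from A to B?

Δψ = ln[tan(π/4+φ₂/2)/tan(π/4+φ₁/2)] = -0.0806
Δλ = -1.0856 rad (taken the short way round)
course = atan2(Δλ, Δψ) = 265.75°

265.8°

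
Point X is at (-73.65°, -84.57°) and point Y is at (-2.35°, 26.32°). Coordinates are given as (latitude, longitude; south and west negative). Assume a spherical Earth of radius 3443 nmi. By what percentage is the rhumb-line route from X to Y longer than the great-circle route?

8.9%

Great circle: σ = 1.6318 rad → d_gc = Rσ = 5618.2 nmi
Rhumb: Δφ = +1.2444, Δλ = +1.9354, Δψ = +1.8993, q = Δφ/Δψ = 0.6552 → d_rh = R√(Δφ²+q²Δλ²) = 6117.1 nmi
Excess = (6117.1 − 5618.2) / 5618.2 = 498.9 / 5618.2 = 8.88% ≈ 8.9%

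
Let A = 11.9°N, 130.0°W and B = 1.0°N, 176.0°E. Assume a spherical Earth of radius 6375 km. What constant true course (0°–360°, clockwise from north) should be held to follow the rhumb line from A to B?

Meridional parts: M(φ₁)=+0.2092, M(φ₂)=+0.0175 → ΔM = -0.1917;  Δλ = -0.9425 rad
tan C = Δλ / ΔM = +4.9152 → C = 258.50°

258.5°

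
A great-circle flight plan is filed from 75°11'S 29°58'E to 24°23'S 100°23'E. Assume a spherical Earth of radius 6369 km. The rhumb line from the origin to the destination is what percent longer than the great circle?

Great circle: σ = 1.0734 rad → d_gc = Rσ = 6836.2 km
Rhumb: Δφ = +0.8866, Δλ = +1.2290, Δψ = +1.6010, q = Δφ/Δψ = 0.5538 → d_rh = R√(Δφ²+q²Δλ²) = 7118.9 km
Excess = (7118.9 − 6836.2) / 6836.2 = 282.7 / 6836.2 = 4.14% ≈ 4.1%

4.1%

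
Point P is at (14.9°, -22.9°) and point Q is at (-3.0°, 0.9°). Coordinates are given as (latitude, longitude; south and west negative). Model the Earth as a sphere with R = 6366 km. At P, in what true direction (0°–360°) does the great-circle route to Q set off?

N = sin Δλ·cos φ₂ = +0.4030;  D = cos φ₁ sin φ₂ − sin φ₁ cos φ₂ cos Δλ = -0.2855
initial course = atan2(N, D) = 125.32°

125.3°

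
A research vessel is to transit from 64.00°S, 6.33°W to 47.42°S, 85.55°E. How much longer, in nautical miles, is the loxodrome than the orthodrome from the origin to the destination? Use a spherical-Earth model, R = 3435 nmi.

247 nmi

Great circle: cos σ = sin φ₁ sin φ₂ + cos φ₁ cos φ₂ cos Δλ,  σ = 0.8605 rad → d_gc = 2955.7 nmi
Rhumb line: Δψ = +0.5235, q = Δφ/Δψ = 0.5528, d_rh = R√(Δφ²+q²Δλ²) = 3203.1 nmi
Excess = 3203.1 − 2955.7 = 247.4 ≈ 247 nmi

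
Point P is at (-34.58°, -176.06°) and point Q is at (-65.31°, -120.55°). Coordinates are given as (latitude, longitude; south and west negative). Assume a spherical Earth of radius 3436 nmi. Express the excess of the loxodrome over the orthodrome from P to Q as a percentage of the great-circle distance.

2.5%

Great circle: σ = 0.7807 rad → d_gc = Rσ = 2682.5 nmi
Rhumb: Δφ = -0.5363, Δλ = +0.9688, Δψ = -0.8754, q = Δφ/Δψ = 0.6127 → d_rh = R√(Δφ²+q²Δλ²) = 2748.8 nmi
Excess = (2748.8 − 2682.5) / 2682.5 = 66.3 / 2682.5 = 2.47% ≈ 2.5%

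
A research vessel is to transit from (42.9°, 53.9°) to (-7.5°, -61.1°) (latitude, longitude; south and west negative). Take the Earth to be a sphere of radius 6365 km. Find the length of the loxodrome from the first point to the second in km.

Rhumb course C = atan2(Δλ, Δψ) with Δψ = ln[tan(π/4+φ₂/2)/tan(π/4+φ₁/2)] = -0.9617, Δλ = -2.0071 → C = 244.40°
d = R·|Δφ| / |cos C| = 6365·0.87965 / 0.43211 = 12957 km

12957 km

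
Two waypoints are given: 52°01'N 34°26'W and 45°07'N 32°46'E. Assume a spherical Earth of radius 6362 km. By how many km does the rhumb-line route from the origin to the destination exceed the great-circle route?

Great circle: cos σ = sin φ₁ sin φ₂ + cos φ₁ cos φ₂ cos Δλ,  σ = 0.7572 rad → d_gc = 4817.3 km
Rhumb line: Δψ = -0.1824, q = Δφ/Δψ = 0.6603, d_rh = R√(Δφ²+q²Δλ²) = 4986.3 km
Excess = 4986.3 − 4817.3 = 169.0 ≈ 169 km

169 km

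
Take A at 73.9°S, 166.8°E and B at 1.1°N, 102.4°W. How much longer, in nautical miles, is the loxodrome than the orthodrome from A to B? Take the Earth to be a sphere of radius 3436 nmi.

293 nmi

Great circle: cos σ = sin φ₁ sin φ₂ + cos φ₁ cos φ₂ cos Δλ,  σ = 1.5931 rad → d_gc = 5473.9 nmi
Rhumb line: Δψ = +1.9751, q = Δφ/Δψ = 0.6627, d_rh = R√(Δφ²+q²Δλ²) = 5766.5 nmi
Excess = 5766.5 − 5473.9 = 292.6 ≈ 293 nmi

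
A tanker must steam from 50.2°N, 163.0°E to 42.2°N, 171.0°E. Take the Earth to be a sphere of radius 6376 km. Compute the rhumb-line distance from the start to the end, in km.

Rhumb course C = atan2(Δλ, Δψ) with Δψ = ln[tan(π/4+φ₂/2)/tan(π/4+φ₁/2)] = -0.2023, Δλ = +0.1396 → C = 145.38°
d = R·|Δφ| / |cos C| = 6376·0.13963 / 0.82294 = 1082 km

1082 km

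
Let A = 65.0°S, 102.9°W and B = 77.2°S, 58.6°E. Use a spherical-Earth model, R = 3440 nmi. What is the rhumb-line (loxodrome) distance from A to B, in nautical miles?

3118 nmi

Δψ = ln[tan(π/4+φ₂/2)/tan(π/4+φ₁/2)] = -0.6813;  Δφ = -0.2129 rad,  Δλ = +2.8187 rad
q = Δφ/Δψ = 0.3125
d = R·√(Δφ² + q²Δλ²) = 3440·0.90631 = 3118 nmi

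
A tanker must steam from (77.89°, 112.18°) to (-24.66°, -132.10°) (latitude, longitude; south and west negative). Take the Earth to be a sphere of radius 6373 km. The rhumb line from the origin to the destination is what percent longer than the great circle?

Great circle: σ = 2.0837 rad → d_gc = Rσ = 13279.3 km
Rhumb: Δφ = -1.7898, Δλ = +2.0197, Δψ = -2.6879, q = Δφ/Δψ = 0.6659 → d_rh = R√(Δφ²+q²Δλ²) = 14267.8 km
Excess = (14267.8 − 13279.3) / 13279.3 = 988.5 / 13279.3 = 7.44% ≈ 7.4%

7.4%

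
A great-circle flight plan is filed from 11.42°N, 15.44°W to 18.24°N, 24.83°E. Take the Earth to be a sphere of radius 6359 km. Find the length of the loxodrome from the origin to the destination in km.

4383 km

Δψ = ln[tan(π/4+φ₂/2)/tan(π/4+φ₁/2)] = +0.1232;  Δφ = +0.1190 rad,  Δλ = +0.7028 rad
q = Δφ/Δψ = 0.9660
d = R·√(Δφ² + q²Δλ²) = 6359·0.68933 = 4383 km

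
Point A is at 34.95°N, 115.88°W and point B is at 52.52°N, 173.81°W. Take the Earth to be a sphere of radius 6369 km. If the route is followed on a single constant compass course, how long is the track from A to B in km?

Δψ = ln[tan(π/4+φ₂/2)/tan(π/4+φ₁/2)] = +0.4292;  Δφ = +0.3067 rad,  Δλ = -1.0111 rad
q = Δφ/Δψ = 0.7144
d = R·√(Δφ² + q²Δλ²) = 6369·0.78475 = 4998 km

4998 km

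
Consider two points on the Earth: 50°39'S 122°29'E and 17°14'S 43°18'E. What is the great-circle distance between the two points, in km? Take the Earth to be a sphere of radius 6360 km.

7765 km

cos σ = sin φ₁ sin φ₂ + cos φ₁ cos φ₂ cos Δλ
      = sin(-50.65°)sin(-17.23°) + cos(-50.65°)cos(-17.23°)cos(-79.18°) = 0.3427
σ = 69.956° → d = Rσ = 6360·1.22096 = 7765 km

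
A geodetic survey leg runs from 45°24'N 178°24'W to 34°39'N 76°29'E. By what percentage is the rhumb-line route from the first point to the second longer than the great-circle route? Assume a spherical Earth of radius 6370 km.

Great circle: σ = 1.3138 rad → d_gc = Rσ = 8368.8 km
Rhumb: Δφ = -0.1876, Δλ = -1.8346, Δψ = -0.2459, q = Δφ/Δψ = 0.7630 → d_rh = R√(Δφ²+q²Δλ²) = 8997.2 km
Excess = (8997.2 − 8368.8) / 8368.8 = 628.4 / 8368.8 = 7.51% ≈ 7.5%

7.5%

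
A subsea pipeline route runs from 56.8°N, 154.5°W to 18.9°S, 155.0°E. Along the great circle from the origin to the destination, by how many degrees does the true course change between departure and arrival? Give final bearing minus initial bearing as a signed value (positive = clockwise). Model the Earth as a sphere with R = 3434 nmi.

-22.0°

Initial bearing θ₁ = atan2(sin Δλ cos φ₂, cos φ₁ sin φ₂ − sin φ₁ cos φ₂ cos Δλ) = 226.99°
Final bearing θ₂ = (initial bearing from the destination back to the start) + 180° = 205.04°
Δθ = θ₂ − θ₁ = -22.0°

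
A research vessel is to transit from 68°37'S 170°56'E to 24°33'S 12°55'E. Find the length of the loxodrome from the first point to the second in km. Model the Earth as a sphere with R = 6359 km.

12050 km

Rhumb course C = atan2(Δλ, Δψ) with Δψ = ln[tan(π/4+φ₂/2)/tan(π/4+φ₁/2)] = +1.2248, Δλ = -2.7579 → C = 293.95°
d = R·|Δφ| / |cos C| = 6359·0.76911 / 0.40589 = 12050 km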